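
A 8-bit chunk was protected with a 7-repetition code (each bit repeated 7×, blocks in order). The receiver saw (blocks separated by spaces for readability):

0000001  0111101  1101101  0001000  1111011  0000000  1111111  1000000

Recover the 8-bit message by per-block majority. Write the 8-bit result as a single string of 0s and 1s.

01101010

Block 1 (0000001): 1 one → 0
Block 2 (0111101): 5 ones → 1
Block 3 (1101101): 5 ones → 1
Block 4 (0001000): 1 one → 0
Block 5 (1111011): 6 ones → 1
Block 6 (0000000): 0 ones → 0
Block 7 (1111111): 7 ones → 1
Block 8 (1000000): 1 one → 0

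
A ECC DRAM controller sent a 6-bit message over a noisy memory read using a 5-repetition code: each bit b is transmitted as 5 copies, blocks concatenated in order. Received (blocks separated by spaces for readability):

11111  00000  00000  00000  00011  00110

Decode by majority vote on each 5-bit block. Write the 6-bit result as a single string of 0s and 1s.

Block 1 (11111): 5 ones → 1
Block 2 (00000): 0 ones → 0
Block 3 (00000): 0 ones → 0
Block 4 (00000): 0 ones → 0
Block 5 (00011): 2 ones → 0
Block 6 (00110): 2 ones → 0

100000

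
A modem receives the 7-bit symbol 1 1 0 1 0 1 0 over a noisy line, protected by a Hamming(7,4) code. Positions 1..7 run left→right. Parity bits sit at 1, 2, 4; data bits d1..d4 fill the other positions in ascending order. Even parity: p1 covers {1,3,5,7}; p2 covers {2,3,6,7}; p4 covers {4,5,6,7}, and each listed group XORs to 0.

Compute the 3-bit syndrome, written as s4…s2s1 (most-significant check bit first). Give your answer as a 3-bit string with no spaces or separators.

001

s1 (pos 1,3,5,7): 1⊕0⊕0⊕0 = 1
s2 (pos 2,3,6,7): 1⊕0⊕1⊕0 = 0
s4 (pos 4,5,6,7): 1⊕0⊕1⊕0 = 0
Syndrome s4…s1 = 001 → error at position 1.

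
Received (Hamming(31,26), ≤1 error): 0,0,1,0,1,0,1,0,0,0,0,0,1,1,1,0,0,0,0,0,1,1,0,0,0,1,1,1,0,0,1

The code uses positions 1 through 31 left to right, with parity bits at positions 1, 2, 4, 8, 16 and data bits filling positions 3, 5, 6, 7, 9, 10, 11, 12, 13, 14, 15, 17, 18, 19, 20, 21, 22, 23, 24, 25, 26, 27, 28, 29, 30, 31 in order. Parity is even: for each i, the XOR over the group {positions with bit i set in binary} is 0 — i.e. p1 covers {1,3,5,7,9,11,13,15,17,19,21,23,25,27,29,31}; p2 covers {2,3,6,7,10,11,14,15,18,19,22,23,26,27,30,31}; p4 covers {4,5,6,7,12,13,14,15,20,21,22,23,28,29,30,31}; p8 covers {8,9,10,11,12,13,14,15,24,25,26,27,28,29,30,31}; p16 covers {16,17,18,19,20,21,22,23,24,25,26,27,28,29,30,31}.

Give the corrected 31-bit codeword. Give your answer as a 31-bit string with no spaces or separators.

s1 (pos 1,3,5,7,9,11,13,15,17,19,21,23,25,27,29,31): 0⊕1⊕1⊕1⊕0⊕0⊕1⊕1⊕0⊕0⊕1⊕0⊕0⊕1⊕0⊕1 = 0
s2 (pos 2,3,6,7,10,11,14,15,18,19,22,23,26,27,30,31): 0⊕1⊕0⊕1⊕0⊕0⊕1⊕1⊕0⊕0⊕1⊕0⊕1⊕1⊕0⊕1 = 0
s4 (pos 4,5,6,7,12,13,14,15,20,21,22,23,28,29,30,31): 0⊕1⊕0⊕1⊕0⊕1⊕1⊕1⊕0⊕1⊕1⊕0⊕1⊕0⊕0⊕1 = 1
s8 (pos 8,9,10,11,12,13,14,15,24,25,26,27,28,29,30,31): 0⊕0⊕0⊕0⊕0⊕1⊕1⊕1⊕0⊕0⊕1⊕1⊕1⊕0⊕0⊕1 = 1
s16 (pos 16,17,18,19,20,21,22,23,24,25,26,27,28,29,30,31): 0⊕0⊕0⊕0⊕0⊕1⊕1⊕0⊕0⊕0⊕1⊕1⊕1⊕0⊕0⊕1 = 0
Syndrome s16…s1 = 01100 → error at position 12.
Flip position 12: 0010101000001110000011000111001 → 0010101000011110000011000111001

0010101000011110000011000111001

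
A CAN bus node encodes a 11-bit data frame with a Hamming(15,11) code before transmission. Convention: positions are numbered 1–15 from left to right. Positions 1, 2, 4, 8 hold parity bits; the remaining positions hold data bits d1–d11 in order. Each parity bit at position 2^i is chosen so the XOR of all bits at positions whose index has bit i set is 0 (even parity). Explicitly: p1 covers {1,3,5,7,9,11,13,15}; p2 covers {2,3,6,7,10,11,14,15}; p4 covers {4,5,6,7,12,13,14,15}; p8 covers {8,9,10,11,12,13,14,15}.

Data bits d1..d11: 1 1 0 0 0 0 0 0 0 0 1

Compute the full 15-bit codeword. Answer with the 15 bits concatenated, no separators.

101010010000001

Place data at non-parity positions: p1 p2 1 p4 1 0 0 p8 0 0 0 0 0 0 1
p1 (pos 1,3,5,7,9,11,13,15): XOR of data positions = 1⊕1⊕0⊕0⊕0⊕0⊕1 = 1
p2 (pos 2,3,6,7,10,11,14,15): XOR of data positions = 1⊕0⊕0⊕0⊕0⊕0⊕1 = 0
p4 (pos 4,5,6,7,12,13,14,15): XOR of data positions = 1⊕0⊕0⊕0⊕0⊕0⊕1 = 0
p8 (pos 8,9,10,11,12,13,14,15): XOR of data positions = 0⊕0⊕0⊕0⊕0⊕0⊕1 = 1
Codeword: 101010010000001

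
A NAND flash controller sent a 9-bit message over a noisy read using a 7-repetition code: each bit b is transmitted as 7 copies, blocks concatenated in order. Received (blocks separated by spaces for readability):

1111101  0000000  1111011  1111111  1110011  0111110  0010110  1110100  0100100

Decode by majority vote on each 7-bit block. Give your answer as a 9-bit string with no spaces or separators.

Block 1 (1111101): 6 ones → 1
Block 2 (0000000): 0 ones → 0
Block 3 (1111011): 6 ones → 1
Block 4 (1111111): 7 ones → 1
Block 5 (1110011): 5 ones → 1
Block 6 (0111110): 5 ones → 1
Block 7 (0010110): 3 ones → 0
Block 8 (1110100): 4 ones → 1
Block 9 (0100100): 2 ones → 0

101111010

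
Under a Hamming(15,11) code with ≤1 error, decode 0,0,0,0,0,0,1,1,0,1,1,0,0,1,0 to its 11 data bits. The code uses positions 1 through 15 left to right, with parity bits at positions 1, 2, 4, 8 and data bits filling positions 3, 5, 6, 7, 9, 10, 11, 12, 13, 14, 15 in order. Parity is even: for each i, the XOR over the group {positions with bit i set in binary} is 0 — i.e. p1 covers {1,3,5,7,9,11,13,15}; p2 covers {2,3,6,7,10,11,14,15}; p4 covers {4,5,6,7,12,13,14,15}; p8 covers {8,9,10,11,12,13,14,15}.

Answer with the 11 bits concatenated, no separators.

s1 (pos 1,3,5,7,9,11,13,15): 0⊕0⊕0⊕1⊕0⊕1⊕0⊕0 = 0
s2 (pos 2,3,6,7,10,11,14,15): 0⊕0⊕0⊕1⊕1⊕1⊕1⊕0 = 0
s4 (pos 4,5,6,7,12,13,14,15): 0⊕0⊕0⊕1⊕0⊕0⊕1⊕0 = 0
s8 (pos 8,9,10,11,12,13,14,15): 1⊕0⊕1⊕1⊕0⊕0⊕1⊕0 = 0
Syndrome s8…s1 = 0000 → no error.
Read data bits from positions 3,5,6,7,9,10,11,12,13,14,15: 00010110010

00010110010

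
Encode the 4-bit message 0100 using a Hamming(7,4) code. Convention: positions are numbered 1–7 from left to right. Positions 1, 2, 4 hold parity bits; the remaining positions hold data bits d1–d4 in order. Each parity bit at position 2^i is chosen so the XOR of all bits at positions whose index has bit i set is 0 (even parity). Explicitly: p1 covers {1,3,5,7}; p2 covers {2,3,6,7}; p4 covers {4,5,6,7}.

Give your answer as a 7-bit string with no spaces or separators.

Place data at non-parity positions: p1 p2 0 p4 1 0 0
p1 (pos 1,3,5,7): XOR of data positions = 0⊕1⊕0 = 1
p2 (pos 2,3,6,7): XOR of data positions = 0⊕0⊕0 = 0
p4 (pos 4,5,6,7): XOR of data positions = 1⊕0⊕0 = 1
Codeword: 1001100

1001100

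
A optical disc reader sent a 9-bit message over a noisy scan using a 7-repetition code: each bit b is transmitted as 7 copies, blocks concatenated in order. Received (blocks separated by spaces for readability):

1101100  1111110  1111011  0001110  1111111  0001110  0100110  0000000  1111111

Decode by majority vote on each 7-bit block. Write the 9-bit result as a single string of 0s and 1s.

Block 1 (1101100): 4 ones → 1
Block 2 (1111110): 6 ones → 1
Block 3 (1111011): 6 ones → 1
Block 4 (0001110): 3 ones → 0
Block 5 (1111111): 7 ones → 1
Block 6 (0001110): 3 ones → 0
Block 7 (0100110): 3 ones → 0
Block 8 (0000000): 0 ones → 0
Block 9 (1111111): 7 ones → 1

111010001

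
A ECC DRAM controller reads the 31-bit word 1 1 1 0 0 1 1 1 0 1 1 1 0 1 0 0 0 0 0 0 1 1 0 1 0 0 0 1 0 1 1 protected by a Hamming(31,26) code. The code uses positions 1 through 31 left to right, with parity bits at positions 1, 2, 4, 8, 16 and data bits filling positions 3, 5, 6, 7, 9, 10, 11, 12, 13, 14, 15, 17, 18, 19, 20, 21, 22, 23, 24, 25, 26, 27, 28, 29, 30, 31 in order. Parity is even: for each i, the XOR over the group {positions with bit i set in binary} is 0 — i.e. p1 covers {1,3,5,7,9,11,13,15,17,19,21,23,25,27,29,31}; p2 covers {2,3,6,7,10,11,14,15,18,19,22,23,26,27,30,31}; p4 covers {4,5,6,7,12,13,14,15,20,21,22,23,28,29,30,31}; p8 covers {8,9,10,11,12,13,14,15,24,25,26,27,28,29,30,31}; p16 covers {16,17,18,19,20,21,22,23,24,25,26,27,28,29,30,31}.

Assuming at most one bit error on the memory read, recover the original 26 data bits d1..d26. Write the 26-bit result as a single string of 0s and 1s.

10110110010000011010001011

s1 (pos 1,3,5,7,9,11,13,15,17,19,21,23,25,27,29,31): 1⊕1⊕0⊕1⊕0⊕1⊕0⊕0⊕0⊕0⊕1⊕0⊕0⊕0⊕0⊕1 = 0
s2 (pos 2,3,6,7,10,11,14,15,18,19,22,23,26,27,30,31): 1⊕1⊕1⊕1⊕1⊕1⊕1⊕0⊕0⊕0⊕1⊕0⊕0⊕0⊕1⊕1 = 0
s4 (pos 4,5,6,7,12,13,14,15,20,21,22,23,28,29,30,31): 0⊕0⊕1⊕1⊕1⊕0⊕1⊕0⊕0⊕1⊕1⊕0⊕1⊕0⊕1⊕1 = 1
s8 (pos 8,9,10,11,12,13,14,15,24,25,26,27,28,29,30,31): 1⊕0⊕1⊕1⊕1⊕0⊕1⊕0⊕1⊕0⊕0⊕0⊕1⊕0⊕1⊕1 = 1
s16 (pos 16,17,18,19,20,21,22,23,24,25,26,27,28,29,30,31): 0⊕0⊕0⊕0⊕0⊕1⊕1⊕0⊕1⊕0⊕0⊕0⊕1⊕0⊕1⊕1 = 0
Syndrome s16…s1 = 01100 → error at position 12.
Flip position 12: 1110011101110100000011010001011 → 1110011101100100000011010001011
Read data bits from positions 3,5,6,7,9,10,11,12,13,14,15,17,18,19,20,21,22,23,24,25,26,27,28,29,30,31: 10110110010000011010001011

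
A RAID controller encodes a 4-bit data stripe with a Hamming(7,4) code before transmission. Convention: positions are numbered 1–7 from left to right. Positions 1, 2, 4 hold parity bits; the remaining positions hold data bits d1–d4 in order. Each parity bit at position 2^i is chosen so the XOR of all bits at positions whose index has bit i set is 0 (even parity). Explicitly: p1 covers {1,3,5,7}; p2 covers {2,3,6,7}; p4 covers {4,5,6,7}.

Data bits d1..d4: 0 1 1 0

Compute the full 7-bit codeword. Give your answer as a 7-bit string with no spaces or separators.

Place data at non-parity positions: p1 p2 0 p4 1 1 0
p1 (pos 1,3,5,7): XOR of data positions = 0⊕1⊕0 = 1
p2 (pos 2,3,6,7): XOR of data positions = 0⊕1⊕0 = 1
p4 (pos 4,5,6,7): XOR of data positions = 1⊕1⊕0 = 0
Codeword: 1100110

1100110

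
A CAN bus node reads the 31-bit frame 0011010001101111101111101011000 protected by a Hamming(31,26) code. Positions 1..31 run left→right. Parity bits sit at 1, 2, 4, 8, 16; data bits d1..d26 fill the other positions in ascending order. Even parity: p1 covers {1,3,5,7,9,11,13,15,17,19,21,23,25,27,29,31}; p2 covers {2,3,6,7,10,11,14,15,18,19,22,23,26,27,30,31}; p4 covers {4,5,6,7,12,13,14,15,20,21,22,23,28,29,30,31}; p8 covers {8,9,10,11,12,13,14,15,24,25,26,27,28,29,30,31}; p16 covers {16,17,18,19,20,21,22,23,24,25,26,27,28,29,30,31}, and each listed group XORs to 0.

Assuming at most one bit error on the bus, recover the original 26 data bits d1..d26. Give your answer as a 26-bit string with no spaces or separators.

10100110111101111101011000

s1 (pos 1,3,5,7,9,11,13,15,17,19,21,23,25,27,29,31): 0⊕1⊕0⊕0⊕0⊕1⊕1⊕1⊕1⊕1⊕1⊕1⊕1⊕1⊕0⊕0 = 0
s2 (pos 2,3,6,7,10,11,14,15,18,19,22,23,26,27,30,31): 0⊕1⊕1⊕0⊕1⊕1⊕1⊕1⊕0⊕1⊕1⊕1⊕0⊕1⊕0⊕0 = 0
s4 (pos 4,5,6,7,12,13,14,15,20,21,22,23,28,29,30,31): 1⊕0⊕1⊕0⊕0⊕1⊕1⊕1⊕1⊕1⊕1⊕1⊕1⊕0⊕0⊕0 = 0
s8 (pos 8,9,10,11,12,13,14,15,24,25,26,27,28,29,30,31): 0⊕0⊕1⊕1⊕0⊕1⊕1⊕1⊕0⊕1⊕0⊕1⊕1⊕0⊕0⊕0 = 0
s16 (pos 16,17,18,19,20,21,22,23,24,25,26,27,28,29,30,31): 1⊕1⊕0⊕1⊕1⊕1⊕1⊕1⊕0⊕1⊕0⊕1⊕1⊕0⊕0⊕0 = 0
Syndrome s16…s1 = 00000 → no error.
Read data bits from positions 3,5,6,7,9,10,11,12,13,14,15,17,18,19,20,21,22,23,24,25,26,27,28,29,30,31: 10100110111101111101011000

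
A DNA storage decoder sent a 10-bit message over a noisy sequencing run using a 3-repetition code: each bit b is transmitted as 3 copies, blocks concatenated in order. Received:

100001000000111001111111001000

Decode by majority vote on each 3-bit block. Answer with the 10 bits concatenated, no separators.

0000101100

Block 1 (100): 1 one → 0
Block 2 (001): 1 one → 0
Block 3 (000): 0 ones → 0
Block 4 (000): 0 ones → 0
Block 5 (111): 3 ones → 1
Block 6 (001): 1 one → 0
Block 7 (111): 3 ones → 1
Block 8 (111): 3 ones → 1
Block 9 (001): 1 one → 0
Block 10 (000): 0 ones → 0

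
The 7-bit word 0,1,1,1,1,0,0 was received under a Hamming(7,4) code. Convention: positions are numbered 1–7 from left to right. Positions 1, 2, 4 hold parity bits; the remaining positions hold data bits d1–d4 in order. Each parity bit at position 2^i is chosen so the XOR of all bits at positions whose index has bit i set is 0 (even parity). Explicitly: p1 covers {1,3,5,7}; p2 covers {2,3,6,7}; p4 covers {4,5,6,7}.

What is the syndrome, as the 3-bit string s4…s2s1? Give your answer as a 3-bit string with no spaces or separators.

000

s1 (pos 1,3,5,7): 0⊕1⊕1⊕0 = 0
s2 (pos 2,3,6,7): 1⊕1⊕0⊕0 = 0
s4 (pos 4,5,6,7): 1⊕1⊕0⊕0 = 0
Syndrome s4…s1 = 000 → no error.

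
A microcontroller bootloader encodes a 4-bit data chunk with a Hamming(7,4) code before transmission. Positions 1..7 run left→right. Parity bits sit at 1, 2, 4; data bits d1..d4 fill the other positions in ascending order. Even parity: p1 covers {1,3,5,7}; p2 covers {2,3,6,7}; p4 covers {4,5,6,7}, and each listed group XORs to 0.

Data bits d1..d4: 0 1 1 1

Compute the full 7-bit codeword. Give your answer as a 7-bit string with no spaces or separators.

Place data at non-parity positions: p1 p2 0 p4 1 1 1
p1 (pos 1,3,5,7): XOR of data positions = 0⊕1⊕1 = 0
p2 (pos 2,3,6,7): XOR of data positions = 0⊕1⊕1 = 0
p4 (pos 4,5,6,7): XOR of data positions = 1⊕1⊕1 = 1
Codeword: 0001111

0001111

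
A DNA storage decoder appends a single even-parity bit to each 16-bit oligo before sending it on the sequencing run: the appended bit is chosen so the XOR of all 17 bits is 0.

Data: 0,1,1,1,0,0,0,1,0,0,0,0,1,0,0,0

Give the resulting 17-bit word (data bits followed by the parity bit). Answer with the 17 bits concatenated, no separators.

XOR of the 16 data bits: 0⊕1⊕1⊕1⊕0⊕0⊕0⊕1⊕0⊕0⊕0⊕0⊕1⊕0⊕0⊕0 = 1
Parity bit = 1 (so all 17 bits XOR to 0).

01110001000010001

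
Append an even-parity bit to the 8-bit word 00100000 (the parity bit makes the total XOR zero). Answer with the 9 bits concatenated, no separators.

XOR of the 8 data bits: 0⊕0⊕1⊕0⊕0⊕0⊕0⊕0 = 1
Parity bit = 1 (so all 9 bits XOR to 0).

001000001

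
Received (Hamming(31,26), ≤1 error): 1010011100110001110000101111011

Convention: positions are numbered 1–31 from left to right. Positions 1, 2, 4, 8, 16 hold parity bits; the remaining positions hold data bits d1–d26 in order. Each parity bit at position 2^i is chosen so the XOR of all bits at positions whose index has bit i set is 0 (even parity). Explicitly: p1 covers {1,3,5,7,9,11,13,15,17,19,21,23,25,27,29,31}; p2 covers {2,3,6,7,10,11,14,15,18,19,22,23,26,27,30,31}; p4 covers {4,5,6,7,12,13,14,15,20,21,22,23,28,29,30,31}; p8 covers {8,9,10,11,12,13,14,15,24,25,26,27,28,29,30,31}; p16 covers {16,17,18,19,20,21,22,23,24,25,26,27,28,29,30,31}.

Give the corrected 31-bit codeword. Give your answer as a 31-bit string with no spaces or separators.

1010011100111001110000101111011

s1 (pos 1,3,5,7,9,11,13,15,17,19,21,23,25,27,29,31): 1⊕1⊕0⊕1⊕0⊕1⊕0⊕0⊕1⊕0⊕0⊕1⊕1⊕1⊕0⊕1 = 1
s2 (pos 2,3,6,7,10,11,14,15,18,19,22,23,26,27,30,31): 0⊕1⊕1⊕1⊕0⊕1⊕0⊕0⊕1⊕0⊕0⊕1⊕1⊕1⊕1⊕1 = 0
s4 (pos 4,5,6,7,12,13,14,15,20,21,22,23,28,29,30,31): 0⊕0⊕1⊕1⊕1⊕0⊕0⊕0⊕0⊕0⊕0⊕1⊕1⊕0⊕1⊕1 = 1
s8 (pos 8,9,10,11,12,13,14,15,24,25,26,27,28,29,30,31): 1⊕0⊕0⊕1⊕1⊕0⊕0⊕0⊕0⊕1⊕1⊕1⊕1⊕0⊕1⊕1 = 1
s16 (pos 16,17,18,19,20,21,22,23,24,25,26,27,28,29,30,31): 1⊕1⊕1⊕0⊕0⊕0⊕0⊕1⊕0⊕1⊕1⊕1⊕1⊕0⊕1⊕1 = 0
Syndrome s16…s1 = 01101 → error at position 13.
Flip position 13: 1010011100110001110000101111011 → 1010011100111001110000101111011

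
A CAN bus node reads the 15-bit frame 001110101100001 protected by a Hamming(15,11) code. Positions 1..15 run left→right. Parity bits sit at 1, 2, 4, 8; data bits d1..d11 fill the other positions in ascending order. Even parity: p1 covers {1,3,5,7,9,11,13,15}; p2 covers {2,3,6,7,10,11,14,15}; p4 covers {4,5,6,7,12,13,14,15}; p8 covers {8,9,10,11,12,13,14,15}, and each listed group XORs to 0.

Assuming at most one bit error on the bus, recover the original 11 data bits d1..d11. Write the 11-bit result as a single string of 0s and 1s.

11010100001

s1 (pos 1,3,5,7,9,11,13,15): 0⊕1⊕1⊕1⊕1⊕0⊕0⊕1 = 1
s2 (pos 2,3,6,7,10,11,14,15): 0⊕1⊕0⊕1⊕1⊕0⊕0⊕1 = 0
s4 (pos 4,5,6,7,12,13,14,15): 1⊕1⊕0⊕1⊕0⊕0⊕0⊕1 = 0
s8 (pos 8,9,10,11,12,13,14,15): 0⊕1⊕1⊕0⊕0⊕0⊕0⊕1 = 1
Syndrome s8…s1 = 1001 → error at position 9.
Flip position 9: 001110101100001 → 001110100100001
Read data bits from positions 3,5,6,7,9,10,11,12,13,14,15: 11010100001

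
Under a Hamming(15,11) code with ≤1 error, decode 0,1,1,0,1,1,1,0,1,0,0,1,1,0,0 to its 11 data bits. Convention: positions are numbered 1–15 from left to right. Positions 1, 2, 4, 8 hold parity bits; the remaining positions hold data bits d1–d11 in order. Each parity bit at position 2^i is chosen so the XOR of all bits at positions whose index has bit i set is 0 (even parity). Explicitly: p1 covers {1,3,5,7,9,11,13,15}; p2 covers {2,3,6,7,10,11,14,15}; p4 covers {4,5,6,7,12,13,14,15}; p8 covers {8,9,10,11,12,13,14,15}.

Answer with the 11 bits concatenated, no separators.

11111001000

s1 (pos 1,3,5,7,9,11,13,15): 0⊕1⊕1⊕1⊕1⊕0⊕1⊕0 = 1
s2 (pos 2,3,6,7,10,11,14,15): 1⊕1⊕1⊕1⊕0⊕0⊕0⊕0 = 0
s4 (pos 4,5,6,7,12,13,14,15): 0⊕1⊕1⊕1⊕1⊕1⊕0⊕0 = 1
s8 (pos 8,9,10,11,12,13,14,15): 0⊕1⊕0⊕0⊕1⊕1⊕0⊕0 = 1
Syndrome s8…s1 = 1101 → error at position 13.
Flip position 13: 011011101001100 → 011011101001000
Read data bits from positions 3,5,6,7,9,10,11,12,13,14,15: 11111001000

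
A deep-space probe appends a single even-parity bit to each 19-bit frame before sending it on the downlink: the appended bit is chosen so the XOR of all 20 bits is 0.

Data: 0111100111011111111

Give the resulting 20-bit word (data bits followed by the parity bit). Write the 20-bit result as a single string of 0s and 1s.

01111001110111111111

XOR of the 19 data bits: 0⊕1⊕1⊕1⊕1⊕0⊕0⊕1⊕1⊕1⊕0⊕1⊕1⊕1⊕1⊕1⊕1⊕1⊕1 = 1
Parity bit = 1 (so all 20 bits XOR to 0).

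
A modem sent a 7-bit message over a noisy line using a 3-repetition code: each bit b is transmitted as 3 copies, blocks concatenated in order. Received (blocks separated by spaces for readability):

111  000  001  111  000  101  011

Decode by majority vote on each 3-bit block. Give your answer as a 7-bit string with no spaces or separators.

Block 1 (111): 3 ones → 1
Block 2 (000): 0 ones → 0
Block 3 (001): 1 one → 0
Block 4 (111): 3 ones → 1
Block 5 (000): 0 ones → 0
Block 6 (101): 2 ones → 1
Block 7 (011): 2 ones → 1

1001011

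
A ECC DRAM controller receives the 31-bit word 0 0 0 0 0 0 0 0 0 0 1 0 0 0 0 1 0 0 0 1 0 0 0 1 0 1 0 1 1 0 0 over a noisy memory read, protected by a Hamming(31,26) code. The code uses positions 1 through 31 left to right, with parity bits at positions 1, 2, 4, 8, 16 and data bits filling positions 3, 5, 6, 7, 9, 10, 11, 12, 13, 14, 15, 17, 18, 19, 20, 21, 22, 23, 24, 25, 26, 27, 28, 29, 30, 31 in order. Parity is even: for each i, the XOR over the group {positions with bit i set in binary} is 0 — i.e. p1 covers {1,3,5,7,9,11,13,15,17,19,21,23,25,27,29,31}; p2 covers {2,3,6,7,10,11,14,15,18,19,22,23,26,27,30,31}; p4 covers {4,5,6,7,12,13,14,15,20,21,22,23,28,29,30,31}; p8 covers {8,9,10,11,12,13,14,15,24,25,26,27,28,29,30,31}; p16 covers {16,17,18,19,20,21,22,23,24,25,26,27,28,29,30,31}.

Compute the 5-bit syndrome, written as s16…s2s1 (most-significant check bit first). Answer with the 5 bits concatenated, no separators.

s1 (pos 1,3,5,7,9,11,13,15,17,19,21,23,25,27,29,31): 0⊕0⊕0⊕0⊕0⊕1⊕0⊕0⊕0⊕0⊕0⊕0⊕0⊕0⊕1⊕0 = 0
s2 (pos 2,3,6,7,10,11,14,15,18,19,22,23,26,27,30,31): 0⊕0⊕0⊕0⊕0⊕1⊕0⊕0⊕0⊕0⊕0⊕0⊕1⊕0⊕0⊕0 = 0
s4 (pos 4,5,6,7,12,13,14,15,20,21,22,23,28,29,30,31): 0⊕0⊕0⊕0⊕0⊕0⊕0⊕0⊕1⊕0⊕0⊕0⊕1⊕1⊕0⊕0 = 1
s8 (pos 8,9,10,11,12,13,14,15,24,25,26,27,28,29,30,31): 0⊕0⊕0⊕1⊕0⊕0⊕0⊕0⊕1⊕0⊕1⊕0⊕1⊕1⊕0⊕0 = 1
s16 (pos 16,17,18,19,20,21,22,23,24,25,26,27,28,29,30,31): 1⊕0⊕0⊕0⊕1⊕0⊕0⊕0⊕1⊕0⊕1⊕0⊕1⊕1⊕0⊕0 = 0
Syndrome s16…s1 = 01100 → error at position 12.

01100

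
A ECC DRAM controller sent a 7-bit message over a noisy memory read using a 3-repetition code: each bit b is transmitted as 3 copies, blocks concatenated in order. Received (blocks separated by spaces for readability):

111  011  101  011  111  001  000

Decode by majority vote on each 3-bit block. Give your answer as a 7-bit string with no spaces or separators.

Block 1 (111): 3 ones → 1
Block 2 (011): 2 ones → 1
Block 3 (101): 2 ones → 1
Block 4 (011): 2 ones → 1
Block 5 (111): 3 ones → 1
Block 6 (001): 1 one → 0
Block 7 (000): 0 ones → 0

1111100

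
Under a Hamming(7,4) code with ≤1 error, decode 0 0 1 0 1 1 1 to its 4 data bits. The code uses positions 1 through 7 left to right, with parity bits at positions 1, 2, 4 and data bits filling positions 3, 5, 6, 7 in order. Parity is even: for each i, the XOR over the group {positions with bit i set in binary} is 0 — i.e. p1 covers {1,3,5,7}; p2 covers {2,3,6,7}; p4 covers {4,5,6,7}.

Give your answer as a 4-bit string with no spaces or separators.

1110

s1 (pos 1,3,5,7): 0⊕1⊕1⊕1 = 1
s2 (pos 2,3,6,7): 0⊕1⊕1⊕1 = 1
s4 (pos 4,5,6,7): 0⊕1⊕1⊕1 = 1
Syndrome s4…s1 = 111 → error at position 7.
Flip position 7: 0010111 → 0010110
Read data bits from positions 3,5,6,7: 1110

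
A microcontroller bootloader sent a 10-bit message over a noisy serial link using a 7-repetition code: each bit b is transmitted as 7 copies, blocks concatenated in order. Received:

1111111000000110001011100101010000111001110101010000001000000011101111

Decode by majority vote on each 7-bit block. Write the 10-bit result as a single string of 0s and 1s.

Block 1 (1111111): 7 ones → 1
Block 2 (0000001): 1 one → 0
Block 3 (1000101): 3 ones → 0
Block 4 (1100101): 4 ones → 1
Block 5 (0100001): 2 ones → 0
Block 6 (1100111): 5 ones → 1
Block 7 (0101010): 3 ones → 0
Block 8 (0000010): 1 one → 0
Block 9 (0000001): 1 one → 0
Block 10 (1101111): 6 ones → 1

1001010001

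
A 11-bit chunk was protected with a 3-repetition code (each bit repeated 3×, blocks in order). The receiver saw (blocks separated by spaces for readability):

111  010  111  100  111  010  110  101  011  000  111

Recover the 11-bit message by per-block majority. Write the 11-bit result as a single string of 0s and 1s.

10101011101

Block 1 (111): 3 ones → 1
Block 2 (010): 1 one → 0
Block 3 (111): 3 ones → 1
Block 4 (100): 1 one → 0
Block 5 (111): 3 ones → 1
Block 6 (010): 1 one → 0
Block 7 (110): 2 ones → 1
Block 8 (101): 2 ones → 1
Block 9 (011): 2 ones → 1
Block 10 (000): 0 ones → 0
Block 11 (111): 3 ones → 1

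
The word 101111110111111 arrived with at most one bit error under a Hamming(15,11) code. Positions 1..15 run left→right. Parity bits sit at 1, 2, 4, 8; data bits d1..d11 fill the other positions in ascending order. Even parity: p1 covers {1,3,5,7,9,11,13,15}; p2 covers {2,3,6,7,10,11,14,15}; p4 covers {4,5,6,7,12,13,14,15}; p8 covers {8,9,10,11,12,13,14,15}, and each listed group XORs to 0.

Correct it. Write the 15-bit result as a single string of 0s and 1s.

101111110101111

s1 (pos 1,3,5,7,9,11,13,15): 1⊕1⊕1⊕1⊕0⊕1⊕1⊕1 = 1
s2 (pos 2,3,6,7,10,11,14,15): 0⊕1⊕1⊕1⊕1⊕1⊕1⊕1 = 1
s4 (pos 4,5,6,7,12,13,14,15): 1⊕1⊕1⊕1⊕1⊕1⊕1⊕1 = 0
s8 (pos 8,9,10,11,12,13,14,15): 1⊕0⊕1⊕1⊕1⊕1⊕1⊕1 = 1
Syndrome s8…s1 = 1011 → error at position 11.
Flip position 11: 101111110111111 → 101111110101111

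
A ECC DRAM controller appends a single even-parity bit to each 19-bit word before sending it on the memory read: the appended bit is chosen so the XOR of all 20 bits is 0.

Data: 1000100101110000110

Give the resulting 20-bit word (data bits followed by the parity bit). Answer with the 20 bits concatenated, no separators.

10001001011100001100

XOR of the 19 data bits: 1⊕0⊕0⊕0⊕1⊕0⊕0⊕1⊕0⊕1⊕1⊕1⊕0⊕0⊕0⊕0⊕1⊕1⊕0 = 0
Parity bit = 0 (so all 20 bits XOR to 0).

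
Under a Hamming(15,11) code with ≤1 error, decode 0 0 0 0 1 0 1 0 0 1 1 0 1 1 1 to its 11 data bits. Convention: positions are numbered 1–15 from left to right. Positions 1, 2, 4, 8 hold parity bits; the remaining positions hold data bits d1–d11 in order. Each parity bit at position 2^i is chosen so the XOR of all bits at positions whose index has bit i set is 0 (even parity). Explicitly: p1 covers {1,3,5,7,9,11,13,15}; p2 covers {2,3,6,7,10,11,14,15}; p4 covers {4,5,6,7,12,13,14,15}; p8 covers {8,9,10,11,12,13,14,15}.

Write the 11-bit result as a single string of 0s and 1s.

s1 (pos 1,3,5,7,9,11,13,15): 0⊕0⊕1⊕1⊕0⊕1⊕1⊕1 = 1
s2 (pos 2,3,6,7,10,11,14,15): 0⊕0⊕0⊕1⊕1⊕1⊕1⊕1 = 1
s4 (pos 4,5,6,7,12,13,14,15): 0⊕1⊕0⊕1⊕0⊕1⊕1⊕1 = 1
s8 (pos 8,9,10,11,12,13,14,15): 0⊕0⊕1⊕1⊕0⊕1⊕1⊕1 = 1
Syndrome s8…s1 = 1111 → error at position 15.
Flip position 15: 000010100110111 → 000010100110110
Read data bits from positions 3,5,6,7,9,10,11,12,13,14,15: 01010110110

01010110110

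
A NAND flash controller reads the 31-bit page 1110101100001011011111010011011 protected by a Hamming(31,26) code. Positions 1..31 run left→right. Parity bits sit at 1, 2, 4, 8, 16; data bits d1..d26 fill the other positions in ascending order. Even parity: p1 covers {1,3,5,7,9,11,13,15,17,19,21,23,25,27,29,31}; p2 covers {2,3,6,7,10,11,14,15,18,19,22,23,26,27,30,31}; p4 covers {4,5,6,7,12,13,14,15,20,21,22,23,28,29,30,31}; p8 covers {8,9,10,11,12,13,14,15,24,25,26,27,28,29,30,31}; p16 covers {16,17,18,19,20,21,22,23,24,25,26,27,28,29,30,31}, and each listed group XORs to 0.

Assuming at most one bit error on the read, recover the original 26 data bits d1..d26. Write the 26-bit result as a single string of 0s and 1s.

s1 (pos 1,3,5,7,9,11,13,15,17,19,21,23,25,27,29,31): 1⊕1⊕1⊕1⊕0⊕0⊕1⊕1⊕0⊕1⊕1⊕0⊕0⊕1⊕0⊕1 = 0
s2 (pos 2,3,6,7,10,11,14,15,18,19,22,23,26,27,30,31): 1⊕1⊕0⊕1⊕0⊕0⊕0⊕1⊕1⊕1⊕1⊕0⊕0⊕1⊕1⊕1 = 0
s4 (pos 4,5,6,7,12,13,14,15,20,21,22,23,28,29,30,31): 0⊕1⊕0⊕1⊕0⊕1⊕0⊕1⊕1⊕1⊕1⊕0⊕1⊕0⊕1⊕1 = 0
s8 (pos 8,9,10,11,12,13,14,15,24,25,26,27,28,29,30,31): 1⊕0⊕0⊕0⊕0⊕1⊕0⊕1⊕1⊕0⊕0⊕1⊕1⊕0⊕1⊕1 = 0
s16 (pos 16,17,18,19,20,21,22,23,24,25,26,27,28,29,30,31): 1⊕0⊕1⊕1⊕1⊕1⊕1⊕0⊕1⊕0⊕0⊕1⊕1⊕0⊕1⊕1 = 1
Syndrome s16…s1 = 10000 → error at position 16.
Flip position 16: 1110101100001011011111010011011 → 1110101100001010011111010011011
Read data bits from positions 3,5,6,7,9,10,11,12,13,14,15,17,18,19,20,21,22,23,24,25,26,27,28,29,30,31: 11010000101011111010011011

11010000101011111010011011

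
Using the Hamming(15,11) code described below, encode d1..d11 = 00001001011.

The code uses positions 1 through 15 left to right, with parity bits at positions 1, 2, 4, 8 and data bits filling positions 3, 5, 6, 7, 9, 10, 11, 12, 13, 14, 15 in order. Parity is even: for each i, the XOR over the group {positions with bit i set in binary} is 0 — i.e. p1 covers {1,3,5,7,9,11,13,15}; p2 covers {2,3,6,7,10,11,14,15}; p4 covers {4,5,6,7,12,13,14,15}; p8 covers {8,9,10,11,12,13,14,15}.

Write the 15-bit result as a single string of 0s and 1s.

000100001001011

Place data at non-parity positions: p1 p2 0 p4 0 0 0 p8 1 0 0 1 0 1 1
p1 (pos 1,3,5,7,9,11,13,15): XOR of data positions = 0⊕0⊕0⊕1⊕0⊕0⊕1 = 0
p2 (pos 2,3,6,7,10,11,14,15): XOR of data positions = 0⊕0⊕0⊕0⊕0⊕1⊕1 = 0
p4 (pos 4,5,6,7,12,13,14,15): XOR of data positions = 0⊕0⊕0⊕1⊕0⊕1⊕1 = 1
p8 (pos 8,9,10,11,12,13,14,15): XOR of data positions = 1⊕0⊕0⊕1⊕0⊕1⊕1 = 0
Codeword: 000100001001011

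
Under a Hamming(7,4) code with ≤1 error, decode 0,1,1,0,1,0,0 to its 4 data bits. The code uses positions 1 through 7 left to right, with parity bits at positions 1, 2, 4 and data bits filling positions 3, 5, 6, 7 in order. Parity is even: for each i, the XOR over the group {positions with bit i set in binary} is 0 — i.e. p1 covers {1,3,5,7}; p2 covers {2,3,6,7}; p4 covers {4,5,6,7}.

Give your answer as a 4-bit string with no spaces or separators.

s1 (pos 1,3,5,7): 0⊕1⊕1⊕0 = 0
s2 (pos 2,3,6,7): 1⊕1⊕0⊕0 = 0
s4 (pos 4,5,6,7): 0⊕1⊕0⊕0 = 1
Syndrome s4…s1 = 100 → error at position 4.
Flip position 4: 0110100 → 0111100
Read data bits from positions 3,5,6,7: 1100

1100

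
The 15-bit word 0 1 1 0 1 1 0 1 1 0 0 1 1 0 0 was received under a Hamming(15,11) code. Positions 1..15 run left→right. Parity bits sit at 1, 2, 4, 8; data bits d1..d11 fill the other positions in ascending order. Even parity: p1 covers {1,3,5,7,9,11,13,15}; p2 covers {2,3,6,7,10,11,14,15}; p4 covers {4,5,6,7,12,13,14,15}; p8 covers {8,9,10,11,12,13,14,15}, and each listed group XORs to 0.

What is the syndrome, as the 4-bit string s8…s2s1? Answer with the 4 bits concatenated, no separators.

0010

s1 (pos 1,3,5,7,9,11,13,15): 0⊕1⊕1⊕0⊕1⊕0⊕1⊕0 = 0
s2 (pos 2,3,6,7,10,11,14,15): 1⊕1⊕1⊕0⊕0⊕0⊕0⊕0 = 1
s4 (pos 4,5,6,7,12,13,14,15): 0⊕1⊕1⊕0⊕1⊕1⊕0⊕0 = 0
s8 (pos 8,9,10,11,12,13,14,15): 1⊕1⊕0⊕0⊕1⊕1⊕0⊕0 = 0
Syndrome s8…s1 = 0010 → error at position 2.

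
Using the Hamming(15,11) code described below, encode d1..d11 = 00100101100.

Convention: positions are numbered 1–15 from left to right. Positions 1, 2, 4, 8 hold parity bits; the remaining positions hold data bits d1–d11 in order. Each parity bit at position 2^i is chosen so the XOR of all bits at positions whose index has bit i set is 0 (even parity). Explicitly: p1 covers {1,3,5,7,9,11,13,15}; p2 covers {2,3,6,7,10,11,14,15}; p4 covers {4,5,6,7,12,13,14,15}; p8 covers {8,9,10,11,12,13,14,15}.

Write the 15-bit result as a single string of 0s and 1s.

Place data at non-parity positions: p1 p2 0 p4 0 1 0 p8 0 1 0 1 1 0 0
p1 (pos 1,3,5,7,9,11,13,15): XOR of data positions = 0⊕0⊕0⊕0⊕0⊕1⊕0 = 1
p2 (pos 2,3,6,7,10,11,14,15): XOR of data positions = 0⊕1⊕0⊕1⊕0⊕0⊕0 = 0
p4 (pos 4,5,6,7,12,13,14,15): XOR of data positions = 0⊕1⊕0⊕1⊕1⊕0⊕0 = 1
p8 (pos 8,9,10,11,12,13,14,15): XOR of data positions = 0⊕1⊕0⊕1⊕1⊕0⊕0 = 1
Codeword: 100101010101100

100101010101100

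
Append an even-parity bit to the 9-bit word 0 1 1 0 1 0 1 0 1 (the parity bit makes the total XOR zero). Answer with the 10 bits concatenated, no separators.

0110101011

XOR of the 9 data bits: 0⊕1⊕1⊕0⊕1⊕0⊕1⊕0⊕1 = 1
Parity bit = 1 (so all 10 bits XOR to 0).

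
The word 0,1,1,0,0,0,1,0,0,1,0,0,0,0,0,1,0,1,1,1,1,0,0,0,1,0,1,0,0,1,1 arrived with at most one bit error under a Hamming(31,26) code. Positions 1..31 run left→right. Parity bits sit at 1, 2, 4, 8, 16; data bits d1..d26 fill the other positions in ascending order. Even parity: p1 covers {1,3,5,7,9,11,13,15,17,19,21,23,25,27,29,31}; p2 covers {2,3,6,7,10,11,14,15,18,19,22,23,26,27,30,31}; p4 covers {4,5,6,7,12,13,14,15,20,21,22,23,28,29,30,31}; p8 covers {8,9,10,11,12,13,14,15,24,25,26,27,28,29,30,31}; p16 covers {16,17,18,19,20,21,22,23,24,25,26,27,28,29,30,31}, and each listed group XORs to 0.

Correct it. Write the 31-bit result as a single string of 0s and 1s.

0110001001000001011110001010010

s1 (pos 1,3,5,7,9,11,13,15,17,19,21,23,25,27,29,31): 0⊕1⊕0⊕1⊕0⊕0⊕0⊕0⊕0⊕1⊕1⊕0⊕1⊕1⊕0⊕1 = 1
s2 (pos 2,3,6,7,10,11,14,15,18,19,22,23,26,27,30,31): 1⊕1⊕0⊕1⊕1⊕0⊕0⊕0⊕1⊕1⊕0⊕0⊕0⊕1⊕1⊕1 = 1
s4 (pos 4,5,6,7,12,13,14,15,20,21,22,23,28,29,30,31): 0⊕0⊕0⊕1⊕0⊕0⊕0⊕0⊕1⊕1⊕0⊕0⊕0⊕0⊕1⊕1 = 1
s8 (pos 8,9,10,11,12,13,14,15,24,25,26,27,28,29,30,31): 0⊕0⊕1⊕0⊕0⊕0⊕0⊕0⊕0⊕1⊕0⊕1⊕0⊕0⊕1⊕1 = 1
s16 (pos 16,17,18,19,20,21,22,23,24,25,26,27,28,29,30,31): 1⊕0⊕1⊕1⊕1⊕1⊕0⊕0⊕0⊕1⊕0⊕1⊕0⊕0⊕1⊕1 = 1
Syndrome s16…s1 = 11111 → error at position 31.
Flip position 31: 0110001001000001011110001010011 → 0110001001000001011110001010010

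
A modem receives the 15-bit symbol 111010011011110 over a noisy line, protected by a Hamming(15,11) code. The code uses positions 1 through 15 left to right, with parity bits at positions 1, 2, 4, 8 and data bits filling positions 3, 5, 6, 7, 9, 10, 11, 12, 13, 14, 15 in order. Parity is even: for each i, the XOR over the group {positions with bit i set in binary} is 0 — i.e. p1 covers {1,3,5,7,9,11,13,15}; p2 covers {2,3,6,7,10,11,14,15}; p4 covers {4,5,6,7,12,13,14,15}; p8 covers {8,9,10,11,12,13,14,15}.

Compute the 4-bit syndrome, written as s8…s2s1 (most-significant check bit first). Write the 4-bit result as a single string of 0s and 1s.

s1 (pos 1,3,5,7,9,11,13,15): 1⊕1⊕1⊕0⊕1⊕1⊕1⊕0 = 0
s2 (pos 2,3,6,7,10,11,14,15): 1⊕1⊕0⊕0⊕0⊕1⊕1⊕0 = 0
s4 (pos 4,5,6,7,12,13,14,15): 0⊕1⊕0⊕0⊕1⊕1⊕1⊕0 = 0
s8 (pos 8,9,10,11,12,13,14,15): 1⊕1⊕0⊕1⊕1⊕1⊕1⊕0 = 0
Syndrome s8…s1 = 0000 → no error.

0000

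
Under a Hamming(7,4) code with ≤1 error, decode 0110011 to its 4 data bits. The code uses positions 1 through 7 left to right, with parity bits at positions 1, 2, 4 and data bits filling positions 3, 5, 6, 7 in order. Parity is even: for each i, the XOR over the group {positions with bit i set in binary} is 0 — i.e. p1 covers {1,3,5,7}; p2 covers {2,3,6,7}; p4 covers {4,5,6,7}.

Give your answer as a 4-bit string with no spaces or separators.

1011

s1 (pos 1,3,5,7): 0⊕1⊕0⊕1 = 0
s2 (pos 2,3,6,7): 1⊕1⊕1⊕1 = 0
s4 (pos 4,5,6,7): 0⊕0⊕1⊕1 = 0
Syndrome s4…s1 = 000 → no error.
Read data bits from positions 3,5,6,7: 1011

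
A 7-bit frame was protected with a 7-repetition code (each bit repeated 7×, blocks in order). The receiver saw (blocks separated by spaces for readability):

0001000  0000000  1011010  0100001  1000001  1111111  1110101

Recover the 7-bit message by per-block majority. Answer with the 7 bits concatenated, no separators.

0010011

Block 1 (0001000): 1 one → 0
Block 2 (0000000): 0 ones → 0
Block 3 (1011010): 4 ones → 1
Block 4 (0100001): 2 ones → 0
Block 5 (1000001): 2 ones → 0
Block 6 (1111111): 7 ones → 1
Block 7 (1110101): 5 ones → 1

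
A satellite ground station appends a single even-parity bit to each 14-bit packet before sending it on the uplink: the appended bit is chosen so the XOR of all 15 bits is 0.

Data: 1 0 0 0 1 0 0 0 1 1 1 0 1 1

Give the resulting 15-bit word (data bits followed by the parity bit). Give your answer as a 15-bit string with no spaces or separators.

XOR of the 14 data bits: 1⊕0⊕0⊕0⊕1⊕0⊕0⊕0⊕1⊕1⊕1⊕0⊕1⊕1 = 1
Parity bit = 1 (so all 15 bits XOR to 0).

100010001110111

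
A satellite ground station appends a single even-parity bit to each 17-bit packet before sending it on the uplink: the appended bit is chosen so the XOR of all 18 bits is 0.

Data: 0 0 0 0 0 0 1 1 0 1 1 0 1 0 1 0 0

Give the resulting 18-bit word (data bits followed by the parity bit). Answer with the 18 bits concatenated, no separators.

000000110110101000

XOR of the 17 data bits: 0⊕0⊕0⊕0⊕0⊕0⊕1⊕1⊕0⊕1⊕1⊕0⊕1⊕0⊕1⊕0⊕0 = 0
Parity bit = 0 (so all 18 bits XOR to 0).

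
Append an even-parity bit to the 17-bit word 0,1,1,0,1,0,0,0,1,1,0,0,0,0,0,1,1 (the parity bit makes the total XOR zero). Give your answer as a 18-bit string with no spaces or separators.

XOR of the 17 data bits: 0⊕1⊕1⊕0⊕1⊕0⊕0⊕0⊕1⊕1⊕0⊕0⊕0⊕0⊕0⊕1⊕1 = 1
Parity bit = 1 (so all 18 bits XOR to 0).

011010001100000111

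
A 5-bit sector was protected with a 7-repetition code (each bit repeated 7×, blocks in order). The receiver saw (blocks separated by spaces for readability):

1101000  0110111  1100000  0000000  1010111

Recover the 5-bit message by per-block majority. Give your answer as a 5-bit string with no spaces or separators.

01001

Block 1 (1101000): 3 ones → 0
Block 2 (0110111): 5 ones → 1
Block 3 (1100000): 2 ones → 0
Block 4 (0000000): 0 ones → 0
Block 5 (1010111): 5 ones → 1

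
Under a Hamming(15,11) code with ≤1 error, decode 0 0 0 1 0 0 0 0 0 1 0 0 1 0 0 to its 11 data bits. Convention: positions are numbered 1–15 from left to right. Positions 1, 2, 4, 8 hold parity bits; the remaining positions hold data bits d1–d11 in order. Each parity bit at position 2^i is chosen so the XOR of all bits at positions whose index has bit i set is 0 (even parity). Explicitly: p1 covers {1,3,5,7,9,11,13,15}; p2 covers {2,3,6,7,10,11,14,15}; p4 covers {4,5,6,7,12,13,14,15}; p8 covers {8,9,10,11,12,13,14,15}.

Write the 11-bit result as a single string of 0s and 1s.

s1 (pos 1,3,5,7,9,11,13,15): 0⊕0⊕0⊕0⊕0⊕0⊕1⊕0 = 1
s2 (pos 2,3,6,7,10,11,14,15): 0⊕0⊕0⊕0⊕1⊕0⊕0⊕0 = 1
s4 (pos 4,5,6,7,12,13,14,15): 1⊕0⊕0⊕0⊕0⊕1⊕0⊕0 = 0
s8 (pos 8,9,10,11,12,13,14,15): 0⊕0⊕1⊕0⊕0⊕1⊕0⊕0 = 0
Syndrome s8…s1 = 0011 → error at position 3.
Flip position 3: 000100000100100 → 001100000100100
Read data bits from positions 3,5,6,7,9,10,11,12,13,14,15: 10000100100

10000100100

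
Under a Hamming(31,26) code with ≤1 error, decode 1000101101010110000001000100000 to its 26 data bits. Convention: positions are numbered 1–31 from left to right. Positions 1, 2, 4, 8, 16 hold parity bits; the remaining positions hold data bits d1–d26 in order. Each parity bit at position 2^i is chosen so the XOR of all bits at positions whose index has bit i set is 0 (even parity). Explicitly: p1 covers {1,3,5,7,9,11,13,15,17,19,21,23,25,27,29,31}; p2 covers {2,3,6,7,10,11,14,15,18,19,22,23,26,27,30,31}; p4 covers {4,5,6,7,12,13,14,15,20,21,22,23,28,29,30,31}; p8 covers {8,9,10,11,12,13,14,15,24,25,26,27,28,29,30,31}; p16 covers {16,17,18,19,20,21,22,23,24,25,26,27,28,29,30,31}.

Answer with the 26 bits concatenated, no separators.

s1 (pos 1,3,5,7,9,11,13,15,17,19,21,23,25,27,29,31): 1⊕0⊕1⊕1⊕0⊕0⊕0⊕1⊕0⊕0⊕0⊕0⊕0⊕0⊕0⊕0 = 0
s2 (pos 2,3,6,7,10,11,14,15,18,19,22,23,26,27,30,31): 0⊕0⊕0⊕1⊕1⊕0⊕1⊕1⊕0⊕0⊕1⊕0⊕1⊕0⊕0⊕0 = 0
s4 (pos 4,5,6,7,12,13,14,15,20,21,22,23,28,29,30,31): 0⊕1⊕0⊕1⊕1⊕0⊕1⊕1⊕0⊕0⊕1⊕0⊕0⊕0⊕0⊕0 = 0
s8 (pos 8,9,10,11,12,13,14,15,24,25,26,27,28,29,30,31): 1⊕0⊕1⊕0⊕1⊕0⊕1⊕1⊕0⊕0⊕1⊕0⊕0⊕0⊕0⊕0 = 0
s16 (pos 16,17,18,19,20,21,22,23,24,25,26,27,28,29,30,31): 0⊕0⊕0⊕0⊕0⊕0⊕1⊕0⊕0⊕0⊕1⊕0⊕0⊕0⊕0⊕0 = 0
Syndrome s16…s1 = 00000 → no error.
Read data bits from positions 3,5,6,7,9,10,11,12,13,14,15,17,18,19,20,21,22,23,24,25,26,27,28,29,30,31: 01010101011000001000100000

01010101011000001000100000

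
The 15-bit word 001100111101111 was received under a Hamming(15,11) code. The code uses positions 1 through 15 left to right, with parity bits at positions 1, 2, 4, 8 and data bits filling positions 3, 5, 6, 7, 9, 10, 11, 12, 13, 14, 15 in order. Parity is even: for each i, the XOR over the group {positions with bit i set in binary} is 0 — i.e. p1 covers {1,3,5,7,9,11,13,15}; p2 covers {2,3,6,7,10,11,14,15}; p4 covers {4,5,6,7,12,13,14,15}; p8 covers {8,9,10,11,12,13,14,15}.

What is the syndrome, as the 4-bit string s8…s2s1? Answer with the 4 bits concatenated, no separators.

1011

s1 (pos 1,3,5,7,9,11,13,15): 0⊕1⊕0⊕1⊕1⊕0⊕1⊕1 = 1
s2 (pos 2,3,6,7,10,11,14,15): 0⊕1⊕0⊕1⊕1⊕0⊕1⊕1 = 1
s4 (pos 4,5,6,7,12,13,14,15): 1⊕0⊕0⊕1⊕1⊕1⊕1⊕1 = 0
s8 (pos 8,9,10,11,12,13,14,15): 1⊕1⊕1⊕0⊕1⊕1⊕1⊕1 = 1
Syndrome s8…s1 = 1011 → error at position 11.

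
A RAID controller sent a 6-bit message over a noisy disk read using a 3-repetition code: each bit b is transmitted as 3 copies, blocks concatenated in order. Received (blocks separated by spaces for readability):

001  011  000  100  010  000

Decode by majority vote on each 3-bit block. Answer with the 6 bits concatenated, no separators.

010000

Block 1 (001): 1 one → 0
Block 2 (011): 2 ones → 1
Block 3 (000): 0 ones → 0
Block 4 (100): 1 one → 0
Block 5 (010): 1 one → 0
Block 6 (000): 0 ones → 0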